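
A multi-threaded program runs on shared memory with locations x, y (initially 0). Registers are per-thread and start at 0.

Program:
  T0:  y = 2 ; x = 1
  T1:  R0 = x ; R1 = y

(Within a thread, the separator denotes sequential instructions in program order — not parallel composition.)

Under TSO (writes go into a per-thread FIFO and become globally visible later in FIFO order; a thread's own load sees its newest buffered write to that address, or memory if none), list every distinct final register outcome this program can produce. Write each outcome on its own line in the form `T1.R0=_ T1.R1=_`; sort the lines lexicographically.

T1.R0=0 T1.R1=0
T1.R0=0 T1.R1=2
T1.R0=1 T1.R1=2

outcome vector order: (T1.R0,T1.R1)
|TSO outcomes| = 3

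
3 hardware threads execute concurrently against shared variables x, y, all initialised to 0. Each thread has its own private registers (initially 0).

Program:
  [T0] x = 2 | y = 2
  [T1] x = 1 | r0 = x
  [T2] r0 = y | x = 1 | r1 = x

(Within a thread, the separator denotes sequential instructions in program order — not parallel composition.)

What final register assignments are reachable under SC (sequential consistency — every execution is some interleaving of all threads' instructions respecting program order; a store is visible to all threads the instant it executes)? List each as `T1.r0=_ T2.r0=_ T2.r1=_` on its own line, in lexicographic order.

T1.r0=1 T2.r0=0 T2.r1=1
T1.r0=1 T2.r0=0 T2.r1=2
T1.r0=1 T2.r0=2 T2.r1=1
T1.r0=2 T2.r0=0 T2.r1=1
T1.r0=2 T2.r0=0 T2.r1=2
T1.r0=2 T2.r0=2 T2.r1=1

outcome vector order: (T1.r0,T2.r0,T2.r1)
|SC outcomes| = 6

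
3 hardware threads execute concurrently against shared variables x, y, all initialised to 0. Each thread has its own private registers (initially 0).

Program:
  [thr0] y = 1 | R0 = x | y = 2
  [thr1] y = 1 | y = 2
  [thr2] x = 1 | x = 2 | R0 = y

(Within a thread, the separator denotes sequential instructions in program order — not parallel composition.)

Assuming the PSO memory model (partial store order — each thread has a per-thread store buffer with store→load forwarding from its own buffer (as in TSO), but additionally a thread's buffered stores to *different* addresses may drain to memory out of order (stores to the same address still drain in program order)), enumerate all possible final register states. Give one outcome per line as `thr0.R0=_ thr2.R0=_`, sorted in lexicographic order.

thr0.R0=0 thr2.R0=0
thr0.R0=0 thr2.R0=1
thr0.R0=0 thr2.R0=2
thr0.R0=1 thr2.R0=0
thr0.R0=1 thr2.R0=1
thr0.R0=1 thr2.R0=2
thr0.R0=2 thr2.R0=0
thr0.R0=2 thr2.R0=1
thr0.R0=2 thr2.R0=2

outcome vector order: (thr0.R0,thr2.R0)
|PSO outcomes| = 9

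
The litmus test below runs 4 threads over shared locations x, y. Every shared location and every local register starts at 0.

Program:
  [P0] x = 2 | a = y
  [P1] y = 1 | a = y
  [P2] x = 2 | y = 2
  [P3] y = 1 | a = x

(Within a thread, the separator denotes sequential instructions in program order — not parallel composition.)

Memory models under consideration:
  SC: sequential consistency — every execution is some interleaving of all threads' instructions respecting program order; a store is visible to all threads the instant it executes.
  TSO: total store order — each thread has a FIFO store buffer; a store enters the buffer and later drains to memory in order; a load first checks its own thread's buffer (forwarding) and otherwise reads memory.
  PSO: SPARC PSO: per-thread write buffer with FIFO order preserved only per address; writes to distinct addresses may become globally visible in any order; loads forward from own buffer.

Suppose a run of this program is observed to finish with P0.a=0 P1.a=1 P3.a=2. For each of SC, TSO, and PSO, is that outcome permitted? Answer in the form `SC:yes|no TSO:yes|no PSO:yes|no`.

outcome vector order: (P0.a,P1.a,P3.a)
under SC → <0 1 2> <0 2 2> <1 1 0> <1 1 2> <1 2 0> <1 2 2> <2 1 0> <2 1 2> <2 2 0> <2 2 2>
under TSO → <0 1 0> <0 1 2> <0 2 0> <0 2 2> <1 1 0> <1 1 2> <1 2 0> <1 2 2> <2 1 0> <2 1 2> <2 2 0> <2 2 2>
under PSO → <0 1 0> <0 1 2> <0 2 0> <0 2 2> <1 1 0> <1 1 2> <1 2 0> <1 2 2> <2 1 0> <2 1 2> <2 2 0> <2 2 2>
target <0 1 2> ∈ {SC,TSO,PSO}

SC:yes TSO:yes PSO:yes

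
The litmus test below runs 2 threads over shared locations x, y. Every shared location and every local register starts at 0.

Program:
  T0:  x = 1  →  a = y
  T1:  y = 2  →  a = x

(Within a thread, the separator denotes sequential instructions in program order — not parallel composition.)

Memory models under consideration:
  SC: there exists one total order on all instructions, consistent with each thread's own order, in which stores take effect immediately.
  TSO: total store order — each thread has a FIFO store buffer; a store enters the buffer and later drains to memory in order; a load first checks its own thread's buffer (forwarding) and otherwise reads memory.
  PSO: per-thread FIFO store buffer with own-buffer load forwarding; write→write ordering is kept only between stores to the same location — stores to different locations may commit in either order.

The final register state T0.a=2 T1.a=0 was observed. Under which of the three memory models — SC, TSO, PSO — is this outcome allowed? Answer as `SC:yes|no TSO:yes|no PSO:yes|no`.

SC:yes TSO:yes PSO:yes

outcome vector order: (T0.a,T1.a)
SC (3): 0/1 2/0 2/1
TSO (4): 0/0 0/1 2/0 2/1
PSO (4): 0/0 0/1 2/0 2/1
target 2/0 ∈ {SC,TSO,PSO}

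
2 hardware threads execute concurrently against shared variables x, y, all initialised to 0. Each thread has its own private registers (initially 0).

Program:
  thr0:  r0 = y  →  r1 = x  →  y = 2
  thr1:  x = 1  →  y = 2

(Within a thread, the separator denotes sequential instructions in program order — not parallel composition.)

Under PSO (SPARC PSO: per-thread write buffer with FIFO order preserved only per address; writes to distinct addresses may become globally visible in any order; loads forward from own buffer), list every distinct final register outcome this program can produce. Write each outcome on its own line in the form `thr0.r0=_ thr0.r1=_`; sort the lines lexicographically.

thr0.r0=0 thr0.r1=0
thr0.r0=0 thr0.r1=1
thr0.r0=2 thr0.r1=0
thr0.r0=2 thr0.r1=1

outcome vector order: (thr0.r0,thr0.r1)
|PSO outcomes| = 4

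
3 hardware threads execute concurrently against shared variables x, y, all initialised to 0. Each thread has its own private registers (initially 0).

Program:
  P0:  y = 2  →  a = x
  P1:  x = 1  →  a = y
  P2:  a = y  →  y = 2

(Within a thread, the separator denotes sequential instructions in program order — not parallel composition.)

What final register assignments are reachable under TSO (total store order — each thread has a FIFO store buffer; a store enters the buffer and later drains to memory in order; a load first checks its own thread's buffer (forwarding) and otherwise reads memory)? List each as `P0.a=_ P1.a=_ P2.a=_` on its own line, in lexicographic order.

P0.a=0 P1.a=0 P2.a=0
P0.a=0 P1.a=0 P2.a=2
P0.a=0 P1.a=2 P2.a=0
P0.a=0 P1.a=2 P2.a=2
P0.a=1 P1.a=0 P2.a=0
P0.a=1 P1.a=0 P2.a=2
P0.a=1 P1.a=2 P2.a=0
P0.a=1 P1.a=2 P2.a=2

outcome vector order: (P0.a,P1.a,P2.a)
|TSO outcomes| = 8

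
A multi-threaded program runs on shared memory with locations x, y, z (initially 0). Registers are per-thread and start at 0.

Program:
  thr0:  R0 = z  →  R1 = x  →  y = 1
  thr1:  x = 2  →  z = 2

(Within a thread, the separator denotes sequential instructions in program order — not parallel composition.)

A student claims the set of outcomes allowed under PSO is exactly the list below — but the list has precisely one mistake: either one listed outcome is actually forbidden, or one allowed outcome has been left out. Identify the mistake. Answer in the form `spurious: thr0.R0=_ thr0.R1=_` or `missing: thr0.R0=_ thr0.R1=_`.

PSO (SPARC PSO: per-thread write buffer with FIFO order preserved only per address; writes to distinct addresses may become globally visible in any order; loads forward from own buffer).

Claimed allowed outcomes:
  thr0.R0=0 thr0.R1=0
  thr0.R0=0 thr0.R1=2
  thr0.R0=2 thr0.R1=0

missing: thr0.R0=2 thr0.R1=2

outcome vector order: (thr0.R0,thr0.R1)
[PSO] allowed = {00 02 20 22}
PSO∖claimed = {22}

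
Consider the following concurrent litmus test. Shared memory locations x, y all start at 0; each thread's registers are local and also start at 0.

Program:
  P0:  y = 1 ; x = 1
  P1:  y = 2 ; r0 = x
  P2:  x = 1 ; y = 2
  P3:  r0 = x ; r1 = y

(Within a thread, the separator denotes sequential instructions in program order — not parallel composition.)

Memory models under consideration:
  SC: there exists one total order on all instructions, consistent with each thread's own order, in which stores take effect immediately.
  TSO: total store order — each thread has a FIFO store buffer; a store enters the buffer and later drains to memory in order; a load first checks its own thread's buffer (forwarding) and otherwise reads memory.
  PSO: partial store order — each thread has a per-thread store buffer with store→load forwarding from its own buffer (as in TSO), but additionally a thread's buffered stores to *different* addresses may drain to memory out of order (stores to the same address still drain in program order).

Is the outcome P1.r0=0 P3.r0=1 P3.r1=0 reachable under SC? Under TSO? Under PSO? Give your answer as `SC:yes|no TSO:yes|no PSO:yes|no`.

SC:no TSO:yes PSO:yes

outcome vector order: (P1.r0,P3.r0,P3.r1)
SC (11): (0,0,0), (0,0,1), (0,0,2), (0,1,1), (0,1,2), (1,0,0), (1,0,1), (1,0,2), (1,1,0), (1,1,1), (1,1,2)
TSO (12): (0,0,0), (0,0,1), (0,0,2), (0,1,0), (0,1,1), (0,1,2), (1,0,0), (1,0,1), (1,0,2), (1,1,0), (1,1,1), (1,1,2)
PSO (12): (0,0,0), (0,0,1), (0,0,2), (0,1,0), (0,1,1), (0,1,2), (1,0,0), (1,0,1), (1,0,2), (1,1,0), (1,1,1), (1,1,2)
target (0,1,0) ∈ {TSO,PSO}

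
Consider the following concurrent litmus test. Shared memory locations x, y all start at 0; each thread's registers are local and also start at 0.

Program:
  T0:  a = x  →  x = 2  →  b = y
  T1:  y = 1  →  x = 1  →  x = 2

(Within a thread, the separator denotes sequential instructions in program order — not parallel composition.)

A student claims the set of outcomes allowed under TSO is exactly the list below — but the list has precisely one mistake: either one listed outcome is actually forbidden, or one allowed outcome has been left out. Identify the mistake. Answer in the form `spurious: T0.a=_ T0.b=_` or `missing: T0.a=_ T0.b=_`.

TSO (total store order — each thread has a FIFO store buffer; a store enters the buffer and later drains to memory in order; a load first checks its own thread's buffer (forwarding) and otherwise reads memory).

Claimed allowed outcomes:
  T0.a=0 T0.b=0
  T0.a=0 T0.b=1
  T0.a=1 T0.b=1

outcome vector order: (T0.a,T0.b)
TSO (4): 0/0 0/1 1/1 2/1
TSO∖claimed = {2/1}

missing: T0.a=2 T0.b=1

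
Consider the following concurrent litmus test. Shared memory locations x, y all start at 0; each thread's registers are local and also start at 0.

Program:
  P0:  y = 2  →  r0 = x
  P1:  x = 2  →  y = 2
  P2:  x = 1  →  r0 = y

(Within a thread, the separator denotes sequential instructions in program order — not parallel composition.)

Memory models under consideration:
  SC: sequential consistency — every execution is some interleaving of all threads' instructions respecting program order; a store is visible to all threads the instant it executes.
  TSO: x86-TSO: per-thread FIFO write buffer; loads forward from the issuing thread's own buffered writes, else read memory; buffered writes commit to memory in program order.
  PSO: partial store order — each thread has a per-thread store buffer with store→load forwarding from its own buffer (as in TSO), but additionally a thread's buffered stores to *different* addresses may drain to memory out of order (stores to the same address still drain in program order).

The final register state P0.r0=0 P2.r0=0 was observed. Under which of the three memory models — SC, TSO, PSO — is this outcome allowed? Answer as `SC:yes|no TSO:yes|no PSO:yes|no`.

outcome vector order: (P0.r0,P2.r0)
[SC] allowed = {02 10 12 20 22}
[TSO] allowed = {00 02 10 12 20 22}
[PSO] allowed = {00 02 10 12 20 22}
target 00 ∈ {TSO,PSO}

SC:no TSO:yes PSO:yes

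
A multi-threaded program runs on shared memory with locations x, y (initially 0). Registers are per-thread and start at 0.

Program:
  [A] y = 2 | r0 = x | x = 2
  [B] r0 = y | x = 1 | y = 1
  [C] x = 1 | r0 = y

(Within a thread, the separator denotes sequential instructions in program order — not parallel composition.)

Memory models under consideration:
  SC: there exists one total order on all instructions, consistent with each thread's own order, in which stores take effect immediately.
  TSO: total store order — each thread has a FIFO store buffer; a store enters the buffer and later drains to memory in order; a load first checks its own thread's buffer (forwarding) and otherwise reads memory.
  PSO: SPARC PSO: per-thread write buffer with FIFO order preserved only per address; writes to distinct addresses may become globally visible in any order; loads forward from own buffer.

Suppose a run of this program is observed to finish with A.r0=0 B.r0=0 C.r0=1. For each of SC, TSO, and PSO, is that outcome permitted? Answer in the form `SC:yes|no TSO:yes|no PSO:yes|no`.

outcome vector order: (A.r0,B.r0,C.r0)
under SC → (0,0,1) (0,0,2) (0,2,1) (0,2,2) (1,0,0) (1,0,1) (1,0,2) (1,2,0) (1,2,1) (1,2,2)
under TSO → (0,0,0) (0,0,1) (0,0,2) (0,2,0) (0,2,1) (0,2,2) (1,0,0) (1,0,1) (1,0,2) (1,2,0) (1,2,1) (1,2,2)
under PSO → (0,0,0) (0,0,1) (0,0,2) (0,2,0) (0,2,1) (0,2,2) (1,0,0) (1,0,1) (1,0,2) (1,2,0) (1,2,1) (1,2,2)
target (0,0,1) ∈ {SC,TSO,PSO}

SC:yes TSO:yes PSO:yes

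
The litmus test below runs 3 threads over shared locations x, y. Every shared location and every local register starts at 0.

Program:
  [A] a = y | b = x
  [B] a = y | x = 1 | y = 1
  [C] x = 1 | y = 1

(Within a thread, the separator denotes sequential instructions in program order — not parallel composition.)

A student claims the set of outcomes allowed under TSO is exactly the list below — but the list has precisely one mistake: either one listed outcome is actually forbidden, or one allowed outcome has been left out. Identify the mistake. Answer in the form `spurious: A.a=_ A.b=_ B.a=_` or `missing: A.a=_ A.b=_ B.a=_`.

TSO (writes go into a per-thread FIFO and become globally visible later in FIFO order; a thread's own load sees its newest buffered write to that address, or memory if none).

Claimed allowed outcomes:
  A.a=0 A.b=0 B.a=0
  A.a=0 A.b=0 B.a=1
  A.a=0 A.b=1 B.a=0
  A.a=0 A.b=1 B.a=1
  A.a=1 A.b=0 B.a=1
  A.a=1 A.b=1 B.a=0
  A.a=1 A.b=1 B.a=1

outcome vector order: (A.a,A.b,B.a)
TSO: 6 outcomes — {(0,0,0), (0,0,1), (0,1,0), (0,1,1), (1,1,0), (1,1,1)}
claimed∖TSO = {(1,0,1)}

spurious: A.a=1 A.b=0 B.a=1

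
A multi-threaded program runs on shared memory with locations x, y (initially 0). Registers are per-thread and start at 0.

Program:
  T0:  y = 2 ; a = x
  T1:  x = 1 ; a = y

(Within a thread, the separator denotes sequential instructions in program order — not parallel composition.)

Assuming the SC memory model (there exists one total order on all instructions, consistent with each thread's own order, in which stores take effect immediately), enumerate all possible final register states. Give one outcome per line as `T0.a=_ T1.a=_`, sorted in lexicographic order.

outcome vector order: (T0.a,T1.a)
|SC outcomes| = 3

T0.a=0 T1.a=2
T0.a=1 T1.a=0
T0.a=1 T1.a=2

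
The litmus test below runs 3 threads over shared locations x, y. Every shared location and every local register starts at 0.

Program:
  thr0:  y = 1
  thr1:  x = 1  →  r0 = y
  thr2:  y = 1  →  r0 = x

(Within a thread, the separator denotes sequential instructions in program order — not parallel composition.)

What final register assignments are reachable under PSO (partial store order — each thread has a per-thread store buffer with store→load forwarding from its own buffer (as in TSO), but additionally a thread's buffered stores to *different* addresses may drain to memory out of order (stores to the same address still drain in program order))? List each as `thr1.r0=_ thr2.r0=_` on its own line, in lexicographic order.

outcome vector order: (thr1.r0,thr2.r0)
|PSO outcomes| = 4

thr1.r0=0 thr2.r0=0
thr1.r0=0 thr2.r0=1
thr1.r0=1 thr2.r0=0
thr1.r0=1 thr2.r0=1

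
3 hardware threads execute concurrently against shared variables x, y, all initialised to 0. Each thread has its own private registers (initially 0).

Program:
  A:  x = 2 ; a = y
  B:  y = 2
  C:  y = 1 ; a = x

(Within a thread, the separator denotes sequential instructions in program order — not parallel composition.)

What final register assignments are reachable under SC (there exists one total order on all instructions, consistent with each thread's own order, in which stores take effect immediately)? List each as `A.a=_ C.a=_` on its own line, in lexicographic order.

A.a=0 C.a=2
A.a=1 C.a=0
A.a=1 C.a=2
A.a=2 C.a=0
A.a=2 C.a=2

outcome vector order: (A.a,C.a)
|SC outcomes| = 5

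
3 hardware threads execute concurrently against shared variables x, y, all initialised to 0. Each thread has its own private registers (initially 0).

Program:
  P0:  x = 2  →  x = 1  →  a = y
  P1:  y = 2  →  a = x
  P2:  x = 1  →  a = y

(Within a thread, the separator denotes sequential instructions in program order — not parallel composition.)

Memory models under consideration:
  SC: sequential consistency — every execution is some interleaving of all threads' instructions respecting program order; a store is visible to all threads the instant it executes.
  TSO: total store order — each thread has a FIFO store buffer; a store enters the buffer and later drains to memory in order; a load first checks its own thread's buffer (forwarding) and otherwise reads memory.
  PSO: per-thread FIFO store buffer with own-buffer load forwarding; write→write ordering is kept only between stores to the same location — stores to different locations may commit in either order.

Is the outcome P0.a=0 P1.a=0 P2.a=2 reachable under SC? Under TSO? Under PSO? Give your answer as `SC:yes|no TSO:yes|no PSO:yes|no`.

SC:no TSO:yes PSO:yes

outcome vector order: (P0.a,P1.a,P2.a)
under SC → (0,1,0) (0,1,2) (2,0,2) (2,1,0) (2,1,2) (2,2,0) (2,2,2)
under TSO → (0,0,0) (0,0,2) (0,1,0) (0,1,2) (0,2,0) (0,2,2) (2,0,0) (2,0,2) (2,1,0) (2,1,2) (2,2,0) (2,2,2)
under PSO → (0,0,0) (0,0,2) (0,1,0) (0,1,2) (0,2,0) (0,2,2) (2,0,0) (2,0,2) (2,1,0) (2,1,2) (2,2,0) (2,2,2)
target (0,0,2) ∈ {TSO,PSO}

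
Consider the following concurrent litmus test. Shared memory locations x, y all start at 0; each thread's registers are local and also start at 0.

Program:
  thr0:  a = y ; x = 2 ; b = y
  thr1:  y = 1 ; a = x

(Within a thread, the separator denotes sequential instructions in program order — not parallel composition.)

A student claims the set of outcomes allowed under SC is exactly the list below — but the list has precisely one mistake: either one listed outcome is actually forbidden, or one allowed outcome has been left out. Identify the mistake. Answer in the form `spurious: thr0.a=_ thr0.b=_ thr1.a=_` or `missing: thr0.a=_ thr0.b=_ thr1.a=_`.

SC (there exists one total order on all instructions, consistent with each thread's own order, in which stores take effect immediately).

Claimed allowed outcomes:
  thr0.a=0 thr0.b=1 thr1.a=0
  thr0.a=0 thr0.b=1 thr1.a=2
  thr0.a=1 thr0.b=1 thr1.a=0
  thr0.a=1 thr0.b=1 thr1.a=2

missing: thr0.a=0 thr0.b=0 thr1.a=2

outcome vector order: (thr0.a,thr0.b,thr1.a)
SC: 5 outcomes — {(0,0,2); (0,1,0); (0,1,2); (1,1,0); (1,1,2)}
SC∖claimed = {(0,0,2)}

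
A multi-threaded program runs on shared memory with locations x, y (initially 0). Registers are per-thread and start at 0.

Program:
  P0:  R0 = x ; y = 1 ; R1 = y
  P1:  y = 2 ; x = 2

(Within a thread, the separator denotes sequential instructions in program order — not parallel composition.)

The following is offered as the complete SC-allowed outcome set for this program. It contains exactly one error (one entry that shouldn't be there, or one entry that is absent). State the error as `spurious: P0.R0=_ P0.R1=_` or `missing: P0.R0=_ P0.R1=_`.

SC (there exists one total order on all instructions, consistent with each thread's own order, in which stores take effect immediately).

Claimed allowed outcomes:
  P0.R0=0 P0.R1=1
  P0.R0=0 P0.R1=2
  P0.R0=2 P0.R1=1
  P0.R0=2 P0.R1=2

spurious: P0.R0=2 P0.R1=2

outcome vector order: (P0.R0,P0.R1)
under SC → 0/1 0/2 2/1
claimed∖SC = {2/2}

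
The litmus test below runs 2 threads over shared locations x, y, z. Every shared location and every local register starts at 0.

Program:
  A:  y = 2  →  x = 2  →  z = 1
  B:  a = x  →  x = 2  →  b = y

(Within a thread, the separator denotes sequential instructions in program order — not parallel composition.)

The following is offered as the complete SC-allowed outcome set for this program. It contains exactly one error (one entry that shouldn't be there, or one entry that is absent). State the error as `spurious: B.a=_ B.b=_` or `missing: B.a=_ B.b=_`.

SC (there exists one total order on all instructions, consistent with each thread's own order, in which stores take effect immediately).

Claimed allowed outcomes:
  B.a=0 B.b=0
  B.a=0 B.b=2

missing: B.a=2 B.b=2

outcome vector order: (B.a,B.b)
SC: 3 outcomes — {(0,0) (0,2) (2,2)}
SC∖claimed = {(2,2)}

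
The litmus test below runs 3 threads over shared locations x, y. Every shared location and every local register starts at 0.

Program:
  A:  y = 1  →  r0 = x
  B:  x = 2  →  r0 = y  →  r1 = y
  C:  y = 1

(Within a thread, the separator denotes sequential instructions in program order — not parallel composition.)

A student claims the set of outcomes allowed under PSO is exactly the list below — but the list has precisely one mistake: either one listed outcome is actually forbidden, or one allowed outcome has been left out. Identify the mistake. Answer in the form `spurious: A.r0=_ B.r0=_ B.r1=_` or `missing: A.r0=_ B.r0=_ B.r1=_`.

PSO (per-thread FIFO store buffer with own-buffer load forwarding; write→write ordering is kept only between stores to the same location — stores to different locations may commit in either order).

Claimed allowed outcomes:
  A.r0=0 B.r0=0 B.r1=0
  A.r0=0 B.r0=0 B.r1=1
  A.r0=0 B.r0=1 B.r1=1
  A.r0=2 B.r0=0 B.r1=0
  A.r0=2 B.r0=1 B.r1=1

outcome vector order: (A.r0,B.r0,B.r1)
PSO: 6 outcomes — {(0,0,0); (0,0,1); (0,1,1); (2,0,0); (2,0,1); (2,1,1)}
PSO∖claimed = {(2,0,1)}

missing: A.r0=2 B.r0=0 B.r1=1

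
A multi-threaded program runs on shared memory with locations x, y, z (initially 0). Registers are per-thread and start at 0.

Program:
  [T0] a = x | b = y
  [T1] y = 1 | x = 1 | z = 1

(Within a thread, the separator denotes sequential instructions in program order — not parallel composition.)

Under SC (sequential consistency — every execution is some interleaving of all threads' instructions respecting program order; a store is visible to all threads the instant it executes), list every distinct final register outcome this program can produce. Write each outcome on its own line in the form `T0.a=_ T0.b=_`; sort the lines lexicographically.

T0.a=0 T0.b=0
T0.a=0 T0.b=1
T0.a=1 T0.b=1

outcome vector order: (T0.a,T0.b)
|SC outcomes| = 3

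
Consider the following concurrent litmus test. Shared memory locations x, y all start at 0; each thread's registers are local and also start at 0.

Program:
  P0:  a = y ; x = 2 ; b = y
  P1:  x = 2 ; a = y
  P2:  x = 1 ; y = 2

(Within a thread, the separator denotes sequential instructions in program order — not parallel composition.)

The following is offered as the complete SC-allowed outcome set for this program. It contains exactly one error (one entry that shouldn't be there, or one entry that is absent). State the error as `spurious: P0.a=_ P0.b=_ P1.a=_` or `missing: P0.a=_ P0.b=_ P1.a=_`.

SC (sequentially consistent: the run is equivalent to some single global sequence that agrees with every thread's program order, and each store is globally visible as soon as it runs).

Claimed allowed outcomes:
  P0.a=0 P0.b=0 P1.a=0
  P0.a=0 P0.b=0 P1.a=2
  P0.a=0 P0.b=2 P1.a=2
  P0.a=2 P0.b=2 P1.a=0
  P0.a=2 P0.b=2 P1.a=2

outcome vector order: (P0.a,P0.b,P1.a)
[SC] allowed = {000, 002, 020, 022, 220, 222}
SC∖claimed = {020}

missing: P0.a=0 P0.b=2 P1.a=0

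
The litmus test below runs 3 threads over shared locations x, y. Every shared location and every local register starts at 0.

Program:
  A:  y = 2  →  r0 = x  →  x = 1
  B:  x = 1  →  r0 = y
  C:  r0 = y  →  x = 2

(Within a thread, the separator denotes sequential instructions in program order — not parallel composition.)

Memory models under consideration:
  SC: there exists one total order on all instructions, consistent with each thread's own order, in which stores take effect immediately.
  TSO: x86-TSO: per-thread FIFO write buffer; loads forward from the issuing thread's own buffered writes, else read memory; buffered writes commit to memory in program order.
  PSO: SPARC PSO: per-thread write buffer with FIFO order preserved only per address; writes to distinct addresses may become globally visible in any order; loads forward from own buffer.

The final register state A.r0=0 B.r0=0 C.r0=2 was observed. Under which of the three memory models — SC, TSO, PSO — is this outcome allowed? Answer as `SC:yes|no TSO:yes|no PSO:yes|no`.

SC:no TSO:yes PSO:yes

outcome vector order: (A.r0,B.r0,C.r0)
[SC] allowed = {(0,2,0); (0,2,2); (1,0,0); (1,0,2); (1,2,0); (1,2,2); (2,0,0); (2,0,2); (2,2,0); (2,2,2)}
[TSO] allowed = {(0,0,0); (0,0,2); (0,2,0); (0,2,2); (1,0,0); (1,0,2); (1,2,0); (1,2,2); (2,0,0); (2,0,2); (2,2,0); (2,2,2)}
[PSO] allowed = {(0,0,0); (0,0,2); (0,2,0); (0,2,2); (1,0,0); (1,0,2); (1,2,0); (1,2,2); (2,0,0); (2,0,2); (2,2,0); (2,2,2)}
target (0,0,2) ∈ {TSO,PSO}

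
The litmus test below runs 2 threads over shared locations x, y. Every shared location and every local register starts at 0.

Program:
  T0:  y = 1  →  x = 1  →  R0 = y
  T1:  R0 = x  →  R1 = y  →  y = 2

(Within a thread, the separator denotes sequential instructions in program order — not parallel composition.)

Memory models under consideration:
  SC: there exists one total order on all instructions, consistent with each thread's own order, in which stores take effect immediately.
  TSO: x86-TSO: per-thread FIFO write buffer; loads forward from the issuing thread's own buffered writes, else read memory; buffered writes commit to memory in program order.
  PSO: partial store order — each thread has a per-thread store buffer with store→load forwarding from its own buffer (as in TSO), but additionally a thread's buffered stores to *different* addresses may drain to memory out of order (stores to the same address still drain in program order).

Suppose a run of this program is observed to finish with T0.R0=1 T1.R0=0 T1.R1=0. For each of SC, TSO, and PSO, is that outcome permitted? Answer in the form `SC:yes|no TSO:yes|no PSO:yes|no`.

SC:yes TSO:yes PSO:yes

outcome vector order: (T0.R0,T1.R0,T1.R1)
[SC] allowed = {100 101 111 200 201 211}
[TSO] allowed = {100 101 111 200 201 211}
[PSO] allowed = {100 101 110 111 200 201 210 211}
target 100 ∈ {SC,TSO,PSO}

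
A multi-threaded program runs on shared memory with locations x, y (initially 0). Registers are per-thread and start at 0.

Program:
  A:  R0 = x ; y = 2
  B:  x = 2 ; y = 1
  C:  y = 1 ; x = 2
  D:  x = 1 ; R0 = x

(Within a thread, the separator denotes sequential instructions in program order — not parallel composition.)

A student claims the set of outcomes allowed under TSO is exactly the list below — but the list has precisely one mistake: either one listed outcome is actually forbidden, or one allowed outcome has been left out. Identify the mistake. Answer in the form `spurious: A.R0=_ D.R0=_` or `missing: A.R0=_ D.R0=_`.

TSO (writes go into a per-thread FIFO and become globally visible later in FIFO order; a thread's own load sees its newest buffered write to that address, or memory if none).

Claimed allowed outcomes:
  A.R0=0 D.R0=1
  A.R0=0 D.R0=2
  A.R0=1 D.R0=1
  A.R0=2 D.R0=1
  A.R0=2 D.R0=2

missing: A.R0=1 D.R0=2

outcome vector order: (A.R0,D.R0)
TSO (6): (0,1); (0,2); (1,1); (1,2); (2,1); (2,2)
TSO∖claimed = {(1,2)}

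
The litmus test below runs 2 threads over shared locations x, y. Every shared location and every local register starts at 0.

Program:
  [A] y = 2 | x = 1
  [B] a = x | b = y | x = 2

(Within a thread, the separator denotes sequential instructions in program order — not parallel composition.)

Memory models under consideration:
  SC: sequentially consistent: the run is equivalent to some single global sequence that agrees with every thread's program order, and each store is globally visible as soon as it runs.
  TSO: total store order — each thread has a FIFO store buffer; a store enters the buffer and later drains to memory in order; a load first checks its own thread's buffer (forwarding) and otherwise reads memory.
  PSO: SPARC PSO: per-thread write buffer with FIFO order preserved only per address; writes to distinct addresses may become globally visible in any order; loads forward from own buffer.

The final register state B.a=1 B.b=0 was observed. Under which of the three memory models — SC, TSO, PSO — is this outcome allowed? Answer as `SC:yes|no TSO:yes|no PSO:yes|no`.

SC:no TSO:no PSO:yes

outcome vector order: (B.a,B.b)
SC: 3 outcomes — {00; 02; 12}
TSO: 3 outcomes — {00; 02; 12}
PSO: 4 outcomes — {00; 02; 10; 12}
target 10 ∈ {PSO}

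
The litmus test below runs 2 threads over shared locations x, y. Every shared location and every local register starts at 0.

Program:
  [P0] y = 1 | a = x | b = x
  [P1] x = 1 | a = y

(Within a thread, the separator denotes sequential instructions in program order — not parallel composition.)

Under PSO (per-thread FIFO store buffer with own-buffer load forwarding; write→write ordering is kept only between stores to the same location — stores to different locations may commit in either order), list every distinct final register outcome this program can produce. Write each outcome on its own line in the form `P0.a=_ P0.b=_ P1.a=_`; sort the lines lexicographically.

P0.a=0 P0.b=0 P1.a=0
P0.a=0 P0.b=0 P1.a=1
P0.a=0 P0.b=1 P1.a=0
P0.a=0 P0.b=1 P1.a=1
P0.a=1 P0.b=1 P1.a=0
P0.a=1 P0.b=1 P1.a=1

outcome vector order: (P0.a,P0.b,P1.a)
|PSO outcomes| = 6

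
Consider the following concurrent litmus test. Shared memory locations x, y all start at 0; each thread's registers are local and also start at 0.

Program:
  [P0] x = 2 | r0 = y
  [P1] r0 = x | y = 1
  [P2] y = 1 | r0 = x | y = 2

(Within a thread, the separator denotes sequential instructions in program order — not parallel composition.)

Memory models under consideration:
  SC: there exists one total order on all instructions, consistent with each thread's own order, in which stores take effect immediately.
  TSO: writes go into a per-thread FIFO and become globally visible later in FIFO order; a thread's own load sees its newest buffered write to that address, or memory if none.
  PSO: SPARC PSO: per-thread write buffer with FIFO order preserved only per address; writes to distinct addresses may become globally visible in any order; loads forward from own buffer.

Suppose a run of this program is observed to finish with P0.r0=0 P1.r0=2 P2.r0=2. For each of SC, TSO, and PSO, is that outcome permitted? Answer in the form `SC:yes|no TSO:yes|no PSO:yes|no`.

SC:yes TSO:yes PSO:yes

outcome vector order: (P0.r0,P1.r0,P2.r0)
SC (10): (0,0,2), (0,2,2), (1,0,0), (1,0,2), (1,2,0), (1,2,2), (2,0,0), (2,0,2), (2,2,0), (2,2,2)
TSO (12): (0,0,0), (0,0,2), (0,2,0), (0,2,2), (1,0,0), (1,0,2), (1,2,0), (1,2,2), (2,0,0), (2,0,2), (2,2,0), (2,2,2)
PSO (12): (0,0,0), (0,0,2), (0,2,0), (0,2,2), (1,0,0), (1,0,2), (1,2,0), (1,2,2), (2,0,0), (2,0,2), (2,2,0), (2,2,2)
target (0,2,2) ∈ {SC,TSO,PSO}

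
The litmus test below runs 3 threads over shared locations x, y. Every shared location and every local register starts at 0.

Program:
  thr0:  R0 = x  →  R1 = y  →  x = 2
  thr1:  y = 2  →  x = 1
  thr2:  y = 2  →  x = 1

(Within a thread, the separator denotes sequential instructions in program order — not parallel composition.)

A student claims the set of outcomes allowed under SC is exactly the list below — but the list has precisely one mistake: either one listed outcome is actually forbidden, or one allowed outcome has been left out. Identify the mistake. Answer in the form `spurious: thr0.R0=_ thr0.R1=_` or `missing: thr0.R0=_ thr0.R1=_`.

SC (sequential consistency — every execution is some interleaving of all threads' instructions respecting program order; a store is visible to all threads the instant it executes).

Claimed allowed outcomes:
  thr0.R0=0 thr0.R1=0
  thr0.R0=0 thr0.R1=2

missing: thr0.R0=1 thr0.R1=2

outcome vector order: (thr0.R0,thr0.R1)
SC: 3 outcomes — {(0,0); (0,2); (1,2)}
SC∖claimed = {(1,2)}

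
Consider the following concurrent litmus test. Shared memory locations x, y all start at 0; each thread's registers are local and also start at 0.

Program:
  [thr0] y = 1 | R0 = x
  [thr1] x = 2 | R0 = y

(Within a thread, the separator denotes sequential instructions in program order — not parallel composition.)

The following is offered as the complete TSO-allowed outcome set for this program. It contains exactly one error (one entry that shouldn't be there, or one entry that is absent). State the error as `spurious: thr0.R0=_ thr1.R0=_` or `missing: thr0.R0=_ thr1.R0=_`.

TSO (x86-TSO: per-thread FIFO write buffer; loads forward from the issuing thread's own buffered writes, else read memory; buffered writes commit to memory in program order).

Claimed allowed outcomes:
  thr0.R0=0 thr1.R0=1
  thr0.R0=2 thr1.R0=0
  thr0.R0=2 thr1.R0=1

outcome vector order: (thr0.R0,thr1.R0)
[TSO] allowed = {00 01 20 21}
TSO∖claimed = {00}

missing: thr0.R0=0 thr1.R0=0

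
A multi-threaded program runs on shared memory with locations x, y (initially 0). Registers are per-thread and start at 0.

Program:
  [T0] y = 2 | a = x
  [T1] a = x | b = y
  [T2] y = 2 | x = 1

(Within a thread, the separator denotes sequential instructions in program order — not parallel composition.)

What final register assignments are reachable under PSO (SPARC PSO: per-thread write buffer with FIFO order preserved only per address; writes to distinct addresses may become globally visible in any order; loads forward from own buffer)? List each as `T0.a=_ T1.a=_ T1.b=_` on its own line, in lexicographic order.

T0.a=0 T1.a=0 T1.b=0
T0.a=0 T1.a=0 T1.b=2
T0.a=0 T1.a=1 T1.b=0
T0.a=0 T1.a=1 T1.b=2
T0.a=1 T1.a=0 T1.b=0
T0.a=1 T1.a=0 T1.b=2
T0.a=1 T1.a=1 T1.b=0
T0.a=1 T1.a=1 T1.b=2

outcome vector order: (T0.a,T1.a,T1.b)
|PSO outcomes| = 8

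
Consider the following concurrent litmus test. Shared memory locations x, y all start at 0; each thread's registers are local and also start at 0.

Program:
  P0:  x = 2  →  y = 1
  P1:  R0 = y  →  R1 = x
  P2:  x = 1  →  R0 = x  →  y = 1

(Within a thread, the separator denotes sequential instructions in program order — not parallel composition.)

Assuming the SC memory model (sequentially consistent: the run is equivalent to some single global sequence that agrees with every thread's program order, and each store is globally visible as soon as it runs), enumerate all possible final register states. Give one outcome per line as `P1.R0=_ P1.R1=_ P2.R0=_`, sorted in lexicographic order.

outcome vector order: (P1.R0,P1.R1,P2.R0)
|SC outcomes| = 9

P1.R0=0 P1.R1=0 P2.R0=1
P1.R0=0 P1.R1=0 P2.R0=2
P1.R0=0 P1.R1=1 P2.R0=1
P1.R0=0 P1.R1=1 P2.R0=2
P1.R0=0 P1.R1=2 P2.R0=1
P1.R0=0 P1.R1=2 P2.R0=2
P1.R0=1 P1.R1=1 P2.R0=1
P1.R0=1 P1.R1=2 P2.R0=1
P1.R0=1 P1.R1=2 P2.R0=2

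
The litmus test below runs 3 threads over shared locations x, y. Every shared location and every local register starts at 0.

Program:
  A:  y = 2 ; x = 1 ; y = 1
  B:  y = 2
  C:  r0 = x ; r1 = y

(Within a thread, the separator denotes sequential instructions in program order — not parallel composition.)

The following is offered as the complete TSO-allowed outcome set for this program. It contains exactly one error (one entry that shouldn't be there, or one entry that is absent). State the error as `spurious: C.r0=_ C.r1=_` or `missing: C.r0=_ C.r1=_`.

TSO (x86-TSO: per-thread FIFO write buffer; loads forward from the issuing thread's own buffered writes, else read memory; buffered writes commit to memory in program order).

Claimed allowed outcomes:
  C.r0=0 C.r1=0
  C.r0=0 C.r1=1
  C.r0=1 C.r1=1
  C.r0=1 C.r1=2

missing: C.r0=0 C.r1=2

outcome vector order: (C.r0,C.r1)
TSO (5): 0/0 0/1 0/2 1/1 1/2
TSO∖claimed = {0/2}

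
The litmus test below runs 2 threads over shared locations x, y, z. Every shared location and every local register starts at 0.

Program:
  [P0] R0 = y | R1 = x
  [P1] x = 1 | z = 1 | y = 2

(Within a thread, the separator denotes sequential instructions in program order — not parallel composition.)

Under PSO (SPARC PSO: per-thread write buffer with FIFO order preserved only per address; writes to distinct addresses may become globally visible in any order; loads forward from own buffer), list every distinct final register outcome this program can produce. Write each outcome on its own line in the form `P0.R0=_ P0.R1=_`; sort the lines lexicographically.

outcome vector order: (P0.R0,P0.R1)
|PSO outcomes| = 4

P0.R0=0 P0.R1=0
P0.R0=0 P0.R1=1
P0.R0=2 P0.R1=0
P0.R0=2 P0.R1=1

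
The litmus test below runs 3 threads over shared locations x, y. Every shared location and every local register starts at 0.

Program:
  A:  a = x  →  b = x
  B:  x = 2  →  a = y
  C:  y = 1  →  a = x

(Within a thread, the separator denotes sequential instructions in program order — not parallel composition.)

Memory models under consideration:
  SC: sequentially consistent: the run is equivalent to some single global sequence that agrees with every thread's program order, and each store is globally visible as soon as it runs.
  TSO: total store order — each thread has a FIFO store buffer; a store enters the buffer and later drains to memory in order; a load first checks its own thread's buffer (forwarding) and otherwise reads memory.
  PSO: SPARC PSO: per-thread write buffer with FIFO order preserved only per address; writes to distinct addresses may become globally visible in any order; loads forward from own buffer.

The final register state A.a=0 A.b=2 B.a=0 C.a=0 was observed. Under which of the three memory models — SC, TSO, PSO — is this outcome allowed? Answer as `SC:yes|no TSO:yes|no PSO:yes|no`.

outcome vector order: (A.a,A.b,B.a,C.a)
SC (9): 0/0/0/2 0/0/1/0 0/0/1/2 0/2/0/2 0/2/1/0 0/2/1/2 2/2/0/2 2/2/1/0 2/2/1/2
TSO (12): 0/0/0/0 0/0/0/2 0/0/1/0 0/0/1/2 0/2/0/0 0/2/0/2 0/2/1/0 0/2/1/2 2/2/0/0 2/2/0/2 2/2/1/0 2/2/1/2
PSO (12): 0/0/0/0 0/0/0/2 0/0/1/0 0/0/1/2 0/2/0/0 0/2/0/2 0/2/1/0 0/2/1/2 2/2/0/0 2/2/0/2 2/2/1/0 2/2/1/2
target 0/2/0/0 ∈ {TSO,PSO}

SC:no TSO:yes PSO:yes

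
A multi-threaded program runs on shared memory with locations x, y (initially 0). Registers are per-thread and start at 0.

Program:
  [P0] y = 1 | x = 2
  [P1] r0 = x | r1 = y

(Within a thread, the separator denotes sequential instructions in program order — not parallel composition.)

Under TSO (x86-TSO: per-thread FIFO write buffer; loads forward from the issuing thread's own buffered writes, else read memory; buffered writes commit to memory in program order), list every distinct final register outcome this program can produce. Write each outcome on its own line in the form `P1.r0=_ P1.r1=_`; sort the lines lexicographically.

P1.r0=0 P1.r1=0
P1.r0=0 P1.r1=1
P1.r0=2 P1.r1=1

outcome vector order: (P1.r0,P1.r1)
|TSO outcomes| = 3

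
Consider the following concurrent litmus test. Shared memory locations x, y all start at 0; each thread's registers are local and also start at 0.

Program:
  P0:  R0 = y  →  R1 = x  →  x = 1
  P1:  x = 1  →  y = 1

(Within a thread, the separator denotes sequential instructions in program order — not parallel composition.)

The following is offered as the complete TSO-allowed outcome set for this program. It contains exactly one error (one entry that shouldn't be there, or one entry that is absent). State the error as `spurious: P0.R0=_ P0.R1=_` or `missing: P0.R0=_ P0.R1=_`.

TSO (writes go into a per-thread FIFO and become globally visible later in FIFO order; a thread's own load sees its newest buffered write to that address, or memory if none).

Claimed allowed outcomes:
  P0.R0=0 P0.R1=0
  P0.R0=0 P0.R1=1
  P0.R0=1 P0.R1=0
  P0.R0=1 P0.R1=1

outcome vector order: (P0.R0,P0.R1)
TSO: 3 outcomes — {00, 01, 11}
claimed∖TSO = {10}

spurious: P0.R0=1 P0.R1=0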